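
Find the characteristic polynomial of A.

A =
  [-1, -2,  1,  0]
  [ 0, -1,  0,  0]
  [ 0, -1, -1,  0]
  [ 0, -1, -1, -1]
x^4 + 4*x^3 + 6*x^2 + 4*x + 1

Expanding det(x·I − A) (e.g. by cofactor expansion or by noting that A is similar to its Jordan form J, which has the same characteristic polynomial as A) gives
  χ_A(x) = x^4 + 4*x^3 + 6*x^2 + 4*x + 1
which factors as (x + 1)^4. The eigenvalues (with algebraic multiplicities) are λ = -1 with multiplicity 4.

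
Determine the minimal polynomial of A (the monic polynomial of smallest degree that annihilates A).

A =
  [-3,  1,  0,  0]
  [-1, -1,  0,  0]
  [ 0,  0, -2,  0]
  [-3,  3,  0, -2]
x^2 + 4*x + 4

The characteristic polynomial is χ_A(x) = (x + 2)^4, so the eigenvalues are known. The minimal polynomial is
  m_A(x) = Π_λ (x − λ)^{k_λ}
where k_λ is the size of the *largest* Jordan block for λ (equivalently, the smallest k with (A − λI)^k v = 0 for every generalised eigenvector v of λ).

  λ = -2: largest Jordan block has size 2, contributing (x + 2)^2

So m_A(x) = (x + 2)^2 = x^2 + 4*x + 4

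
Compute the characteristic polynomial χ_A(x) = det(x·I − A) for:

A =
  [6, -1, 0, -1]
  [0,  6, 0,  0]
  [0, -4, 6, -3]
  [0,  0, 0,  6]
x^4 - 24*x^3 + 216*x^2 - 864*x + 1296

Expanding det(x·I − A) (e.g. by cofactor expansion or by noting that A is similar to its Jordan form J, which has the same characteristic polynomial as A) gives
  χ_A(x) = x^4 - 24*x^3 + 216*x^2 - 864*x + 1296
which factors as (x - 6)^4. The eigenvalues (with algebraic multiplicities) are λ = 6 with multiplicity 4.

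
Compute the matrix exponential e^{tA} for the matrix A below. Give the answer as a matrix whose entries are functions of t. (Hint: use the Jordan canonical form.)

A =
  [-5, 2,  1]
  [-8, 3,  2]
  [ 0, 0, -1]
e^{tA} =
  [-4*t*exp(-t) + exp(-t), 2*t*exp(-t), t*exp(-t)]
  [-8*t*exp(-t), 4*t*exp(-t) + exp(-t), 2*t*exp(-t)]
  [0, 0, exp(-t)]

Strategy: write A = P · J · P⁻¹ where J is a Jordan canonical form, so e^{tA} = P · e^{tJ} · P⁻¹, and e^{tJ} can be computed block-by-block.

A has Jordan form
J =
  [-1,  1,  0]
  [ 0, -1,  0]
  [ 0,  0, -1]
(up to reordering of blocks).

Per-block formulas:
  For a 1×1 block at λ = -1: exp(t · [-1]) = [e^(-1t)].
  For a 2×2 Jordan block J_2(-1): exp(t · J_2(-1)) = e^(-1t)·(I + t·N), where N is the 2×2 nilpotent shift.

After assembling e^{tJ} and conjugating by P, we get:

e^{tA} =
  [-4*t*exp(-t) + exp(-t), 2*t*exp(-t), t*exp(-t)]
  [-8*t*exp(-t), 4*t*exp(-t) + exp(-t), 2*t*exp(-t)]
  [0, 0, exp(-t)]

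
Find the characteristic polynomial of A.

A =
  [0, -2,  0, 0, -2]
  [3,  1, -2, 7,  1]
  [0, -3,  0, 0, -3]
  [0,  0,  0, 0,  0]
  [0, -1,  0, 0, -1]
x^5

Expanding det(x·I − A) (e.g. by cofactor expansion or by noting that A is similar to its Jordan form J, which has the same characteristic polynomial as A) gives
  χ_A(x) = x^5
which factors as x^5. The eigenvalues (with algebraic multiplicities) are λ = 0 with multiplicity 5.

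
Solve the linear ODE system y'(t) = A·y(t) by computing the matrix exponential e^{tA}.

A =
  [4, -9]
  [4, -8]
e^{tA} =
  [6*t*exp(-2*t) + exp(-2*t), -9*t*exp(-2*t)]
  [4*t*exp(-2*t), -6*t*exp(-2*t) + exp(-2*t)]

Strategy: write A = P · J · P⁻¹ where J is a Jordan canonical form, so e^{tA} = P · e^{tJ} · P⁻¹, and e^{tJ} can be computed block-by-block.

A has Jordan form
J =
  [-2,  1]
  [ 0, -2]
(up to reordering of blocks).

Per-block formulas:
  For a 2×2 Jordan block J_2(-2): exp(t · J_2(-2)) = e^(-2t)·(I + t·N), where N is the 2×2 nilpotent shift.

After assembling e^{tJ} and conjugating by P, we get:

e^{tA} =
  [6*t*exp(-2*t) + exp(-2*t), -9*t*exp(-2*t)]
  [4*t*exp(-2*t), -6*t*exp(-2*t) + exp(-2*t)]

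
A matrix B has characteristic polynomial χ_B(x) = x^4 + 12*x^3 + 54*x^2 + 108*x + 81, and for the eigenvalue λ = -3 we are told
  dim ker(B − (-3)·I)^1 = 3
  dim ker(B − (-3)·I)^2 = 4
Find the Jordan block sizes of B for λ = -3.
Block sizes for λ = -3: [2, 1, 1]

From the dimensions of kernels of powers, the number of Jordan blocks of size at least j is d_j − d_{j−1} where d_j = dim ker(N^j) (with d_0 = 0). Computing the differences gives [3, 1].
The number of blocks of size exactly k is (#blocks of size ≥ k) − (#blocks of size ≥ k + 1), so the partition is: 2 block(s) of size 1, 1 block(s) of size 2.
In nonincreasing order the block sizes are [2, 1, 1].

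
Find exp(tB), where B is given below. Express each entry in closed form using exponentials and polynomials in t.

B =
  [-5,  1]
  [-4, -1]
e^{tB} =
  [-2*t*exp(-3*t) + exp(-3*t), t*exp(-3*t)]
  [-4*t*exp(-3*t), 2*t*exp(-3*t) + exp(-3*t)]

Strategy: write B = P · J · P⁻¹ where J is a Jordan canonical form, so e^{tB} = P · e^{tJ} · P⁻¹, and e^{tJ} can be computed block-by-block.

B has Jordan form
J =
  [-3,  1]
  [ 0, -3]
(up to reordering of blocks).

Per-block formulas:
  For a 2×2 Jordan block J_2(-3): exp(t · J_2(-3)) = e^(-3t)·(I + t·N), where N is the 2×2 nilpotent shift.

After assembling e^{tJ} and conjugating by P, we get:

e^{tB} =
  [-2*t*exp(-3*t) + exp(-3*t), t*exp(-3*t)]
  [-4*t*exp(-3*t), 2*t*exp(-3*t) + exp(-3*t)]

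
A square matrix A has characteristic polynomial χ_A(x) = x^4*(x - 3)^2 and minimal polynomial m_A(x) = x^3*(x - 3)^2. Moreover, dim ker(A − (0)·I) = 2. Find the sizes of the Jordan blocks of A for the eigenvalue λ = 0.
Block sizes for λ = 0: [3, 1]

Step 1 — from the characteristic polynomial, algebraic multiplicity of λ = 0 is 4. From dim ker(A − (0)·I) = 2, there are exactly 2 Jordan blocks for λ = 0.
Step 2 — from the minimal polynomial, the factor (x − 0)^3 tells us the largest block for λ = 0 has size 3.
Step 3 — with total size 4, 2 blocks, and largest block 3, the block sizes (in nonincreasing order) are [3, 1].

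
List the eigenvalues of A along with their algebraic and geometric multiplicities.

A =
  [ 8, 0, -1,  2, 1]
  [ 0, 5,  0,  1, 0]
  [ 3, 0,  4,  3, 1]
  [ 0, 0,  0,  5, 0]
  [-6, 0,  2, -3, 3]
λ = 5: alg = 5, geom = 3

Step 1 — factor the characteristic polynomial to read off the algebraic multiplicities:
  χ_A(x) = (x - 5)^5

Step 2 — compute geometric multiplicities via the rank-nullity identity g(λ) = n − rank(A − λI):
  rank(A − (5)·I) = 2, so dim ker(A − (5)·I) = n − 2 = 3

Summary:
  λ = 5: algebraic multiplicity = 5, geometric multiplicity = 3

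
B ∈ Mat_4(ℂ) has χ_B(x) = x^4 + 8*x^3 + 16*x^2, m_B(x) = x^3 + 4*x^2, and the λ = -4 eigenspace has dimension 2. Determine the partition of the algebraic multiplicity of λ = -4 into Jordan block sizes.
Block sizes for λ = -4: [1, 1]

Step 1 — from the characteristic polynomial, algebraic multiplicity of λ = -4 is 2. From dim ker(B − (-4)·I) = 2, there are exactly 2 Jordan blocks for λ = -4.
Step 2 — from the minimal polynomial, the factor (x + 4) tells us the largest block for λ = -4 has size 1.
Step 3 — with total size 2, 2 blocks, and largest block 1, the block sizes (in nonincreasing order) are [1, 1].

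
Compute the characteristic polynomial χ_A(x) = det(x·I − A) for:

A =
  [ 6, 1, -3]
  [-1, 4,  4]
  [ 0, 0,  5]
x^3 - 15*x^2 + 75*x - 125

Expanding det(x·I − A) (e.g. by cofactor expansion or by noting that A is similar to its Jordan form J, which has the same characteristic polynomial as A) gives
  χ_A(x) = x^3 - 15*x^2 + 75*x - 125
which factors as (x - 5)^3. The eigenvalues (with algebraic multiplicities) are λ = 5 with multiplicity 3.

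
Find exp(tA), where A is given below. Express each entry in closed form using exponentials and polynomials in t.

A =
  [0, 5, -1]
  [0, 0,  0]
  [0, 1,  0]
e^{tA} =
  [1, -t^2/2 + 5*t, -t]
  [0, 1, 0]
  [0, t, 1]

Strategy: write A = P · J · P⁻¹ where J is a Jordan canonical form, so e^{tA} = P · e^{tJ} · P⁻¹, and e^{tJ} can be computed block-by-block.

A has Jordan form
J =
  [0, 1, 0]
  [0, 0, 1]
  [0, 0, 0]
(up to reordering of blocks).

Per-block formulas:
  For a 3×3 Jordan block J_3(0): exp(t · J_3(0)) = e^(0t)·(I + t·N + (t^2/2)·N^2), where N is the 3×3 nilpotent shift.

After assembling e^{tJ} and conjugating by P, we get:

e^{tA} =
  [1, -t^2/2 + 5*t, -t]
  [0, 1, 0]
  [0, t, 1]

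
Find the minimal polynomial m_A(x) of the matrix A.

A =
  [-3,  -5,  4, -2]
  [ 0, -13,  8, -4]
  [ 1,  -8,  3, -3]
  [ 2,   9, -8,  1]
x^2 + 6*x + 9

The characteristic polynomial is χ_A(x) = (x + 3)^4, so the eigenvalues are known. The minimal polynomial is
  m_A(x) = Π_λ (x − λ)^{k_λ}
where k_λ is the size of the *largest* Jordan block for λ (equivalently, the smallest k with (A − λI)^k v = 0 for every generalised eigenvector v of λ).

  λ = -3: largest Jordan block has size 2, contributing (x + 3)^2

So m_A(x) = (x + 3)^2 = x^2 + 6*x + 9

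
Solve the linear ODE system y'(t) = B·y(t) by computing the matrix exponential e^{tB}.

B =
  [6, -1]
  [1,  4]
e^{tB} =
  [t*exp(5*t) + exp(5*t), -t*exp(5*t)]
  [t*exp(5*t), -t*exp(5*t) + exp(5*t)]

Strategy: write B = P · J · P⁻¹ where J is a Jordan canonical form, so e^{tB} = P · e^{tJ} · P⁻¹, and e^{tJ} can be computed block-by-block.

B has Jordan form
J =
  [5, 1]
  [0, 5]
(up to reordering of blocks).

Per-block formulas:
  For a 2×2 Jordan block J_2(5): exp(t · J_2(5)) = e^(5t)·(I + t·N), where N is the 2×2 nilpotent shift.

After assembling e^{tJ} and conjugating by P, we get:

e^{tB} =
  [t*exp(5*t) + exp(5*t), -t*exp(5*t)]
  [t*exp(5*t), -t*exp(5*t) + exp(5*t)]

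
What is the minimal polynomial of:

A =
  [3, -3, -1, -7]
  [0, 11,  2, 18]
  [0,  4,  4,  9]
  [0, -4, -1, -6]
x^2 - 6*x + 9

The characteristic polynomial is χ_A(x) = (x - 3)^4, so the eigenvalues are known. The minimal polynomial is
  m_A(x) = Π_λ (x − λ)^{k_λ}
where k_λ is the size of the *largest* Jordan block for λ (equivalently, the smallest k with (A − λI)^k v = 0 for every generalised eigenvector v of λ).

  λ = 3: largest Jordan block has size 2, contributing (x − 3)^2

So m_A(x) = (x - 3)^2 = x^2 - 6*x + 9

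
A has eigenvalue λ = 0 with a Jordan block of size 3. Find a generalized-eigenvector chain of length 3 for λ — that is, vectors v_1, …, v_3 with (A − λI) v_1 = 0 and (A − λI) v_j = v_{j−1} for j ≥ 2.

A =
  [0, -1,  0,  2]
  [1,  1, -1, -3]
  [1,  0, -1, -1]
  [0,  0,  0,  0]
A Jordan chain for λ = 0 of length 3:
v_1 = (-1, 0, -1, 0)ᵀ
v_2 = (0, 1, 1, 0)ᵀ
v_3 = (1, 0, 0, 0)ᵀ

Let N = A − (0)·I. We want v_3 with N^3 v_3 = 0 but N^2 v_3 ≠ 0; then v_{j-1} := N · v_j for j = 3, …, 2.

Pick v_3 = (1, 0, 0, 0)ᵀ.
Then v_2 = N · v_3 = (0, 1, 1, 0)ᵀ.
Then v_1 = N · v_2 = (-1, 0, -1, 0)ᵀ.

Sanity check: (A − (0)·I) v_1 = (0, 0, 0, 0)ᵀ = 0. ✓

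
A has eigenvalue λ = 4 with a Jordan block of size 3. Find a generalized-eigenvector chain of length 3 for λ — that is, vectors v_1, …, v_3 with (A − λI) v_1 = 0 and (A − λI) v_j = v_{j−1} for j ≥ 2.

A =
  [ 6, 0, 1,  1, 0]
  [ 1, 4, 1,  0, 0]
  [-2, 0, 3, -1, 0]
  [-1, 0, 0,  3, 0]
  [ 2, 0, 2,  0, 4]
A Jordan chain for λ = 4 of length 3:
v_1 = (1, 0, -1, -1, 0)ᵀ
v_2 = (2, 1, -2, -1, 2)ᵀ
v_3 = (1, 0, 0, 0, 0)ᵀ

Let N = A − (4)·I. We want v_3 with N^3 v_3 = 0 but N^2 v_3 ≠ 0; then v_{j-1} := N · v_j for j = 3, …, 2.

Pick v_3 = (1, 0, 0, 0, 0)ᵀ.
Then v_2 = N · v_3 = (2, 1, -2, -1, 2)ᵀ.
Then v_1 = N · v_2 = (1, 0, -1, -1, 0)ᵀ.

Sanity check: (A − (4)·I) v_1 = (0, 0, 0, 0, 0)ᵀ = 0. ✓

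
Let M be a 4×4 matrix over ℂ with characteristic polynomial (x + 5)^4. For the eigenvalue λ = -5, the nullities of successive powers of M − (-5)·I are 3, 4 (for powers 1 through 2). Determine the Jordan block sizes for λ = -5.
Block sizes for λ = -5: [2, 1, 1]

From the dimensions of kernels of powers, the number of Jordan blocks of size at least j is d_j − d_{j−1} where d_j = dim ker(N^j) (with d_0 = 0). Computing the differences gives [3, 1].
The number of blocks of size exactly k is (#blocks of size ≥ k) − (#blocks of size ≥ k + 1), so the partition is: 2 block(s) of size 1, 1 block(s) of size 2.
In nonincreasing order the block sizes are [2, 1, 1].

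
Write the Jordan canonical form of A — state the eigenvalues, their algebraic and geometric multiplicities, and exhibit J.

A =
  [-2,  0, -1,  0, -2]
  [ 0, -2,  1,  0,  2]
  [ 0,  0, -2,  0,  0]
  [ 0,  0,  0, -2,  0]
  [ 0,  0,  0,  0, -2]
J_2(-2) ⊕ J_1(-2) ⊕ J_1(-2) ⊕ J_1(-2)

The characteristic polynomial is
  det(x·I − A) = x^5 + 10*x^4 + 40*x^3 + 80*x^2 + 80*x + 32 = (x + 2)^5

Eigenvalues and multiplicities (the geometric multiplicity of λ is n − rank(A − λI), which equals the number of Jordan blocks for λ):
  λ = -2: algebraic multiplicity = 5, geometric multiplicity = 4

Determining the block sizes for each eigenvalue:
  λ = -2: 4 blocks summing to 5 forces exactly one block of size 2 and the rest size 1 → block sizes [2, 1, 1, 1]

Assembling the blocks gives a Jordan form
J =
  [-2,  1,  0,  0,  0]
  [ 0, -2,  0,  0,  0]
  [ 0,  0, -2,  0,  0]
  [ 0,  0,  0, -2,  0]
  [ 0,  0,  0,  0, -2]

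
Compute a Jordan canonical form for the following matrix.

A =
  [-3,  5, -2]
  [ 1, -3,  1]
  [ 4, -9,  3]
J_3(-1)

The characteristic polynomial is
  det(x·I − A) = x^3 + 3*x^2 + 3*x + 1 = (x + 1)^3

Eigenvalues and multiplicities (the geometric multiplicity of λ is n − rank(A − λI), which equals the number of Jordan blocks for λ):
  λ = -1: algebraic multiplicity = 3, geometric multiplicity = 1

Determining the block sizes for each eigenvalue:
  λ = -1: one block (gm = 1), so the single block has size am = 3 → block sizes [3]

Assembling the blocks gives a Jordan form
J =
  [-1,  1,  0]
  [ 0, -1,  1]
  [ 0,  0, -1]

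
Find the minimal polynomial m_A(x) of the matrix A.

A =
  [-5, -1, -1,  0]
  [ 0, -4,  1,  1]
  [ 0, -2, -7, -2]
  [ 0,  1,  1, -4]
x^3 + 15*x^2 + 75*x + 125

The characteristic polynomial is χ_A(x) = (x + 5)^4, so the eigenvalues are known. The minimal polynomial is
  m_A(x) = Π_λ (x − λ)^{k_λ}
where k_λ is the size of the *largest* Jordan block for λ (equivalently, the smallest k with (A − λI)^k v = 0 for every generalised eigenvector v of λ).

  λ = -5: largest Jordan block has size 3, contributing (x + 5)^3

So m_A(x) = (x + 5)^3 = x^3 + 15*x^2 + 75*x + 125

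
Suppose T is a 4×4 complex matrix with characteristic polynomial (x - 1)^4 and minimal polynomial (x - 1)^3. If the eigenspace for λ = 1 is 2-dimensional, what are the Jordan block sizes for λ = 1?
Block sizes for λ = 1: [3, 1]

Step 1 — from the characteristic polynomial, algebraic multiplicity of λ = 1 is 4. From dim ker(T − (1)·I) = 2, there are exactly 2 Jordan blocks for λ = 1.
Step 2 — from the minimal polynomial, the factor (x − 1)^3 tells us the largest block for λ = 1 has size 3.
Step 3 — with total size 4, 2 blocks, and largest block 3, the block sizes (in nonincreasing order) are [3, 1].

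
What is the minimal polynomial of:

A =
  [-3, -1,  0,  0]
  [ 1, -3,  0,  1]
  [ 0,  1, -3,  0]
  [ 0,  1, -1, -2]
x^4 + 11*x^3 + 45*x^2 + 81*x + 54

The characteristic polynomial is χ_A(x) = (x + 2)*(x + 3)^3, so the eigenvalues are known. The minimal polynomial is
  m_A(x) = Π_λ (x − λ)^{k_λ}
where k_λ is the size of the *largest* Jordan block for λ (equivalently, the smallest k with (A − λI)^k v = 0 for every generalised eigenvector v of λ).

  λ = -3: largest Jordan block has size 3, contributing (x + 3)^3
  λ = -2: largest Jordan block has size 1, contributing (x + 2)

So m_A(x) = (x + 2)*(x + 3)^3 = x^4 + 11*x^3 + 45*x^2 + 81*x + 54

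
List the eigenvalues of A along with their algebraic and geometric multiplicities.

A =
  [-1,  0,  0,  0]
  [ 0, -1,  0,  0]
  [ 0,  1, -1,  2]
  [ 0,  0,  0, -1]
λ = -1: alg = 4, geom = 3

Step 1 — factor the characteristic polynomial to read off the algebraic multiplicities:
  χ_A(x) = (x + 1)^4

Step 2 — compute geometric multiplicities via the rank-nullity identity g(λ) = n − rank(A − λI):
  rank(A − (-1)·I) = 1, so dim ker(A − (-1)·I) = n − 1 = 3

Summary:
  λ = -1: algebraic multiplicity = 4, geometric multiplicity = 3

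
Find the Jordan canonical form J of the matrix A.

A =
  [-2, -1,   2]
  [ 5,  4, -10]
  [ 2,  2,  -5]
J_2(-1) ⊕ J_1(-1)

The characteristic polynomial is
  det(x·I − A) = x^3 + 3*x^2 + 3*x + 1 = (x + 1)^3

Eigenvalues and multiplicities (the geometric multiplicity of λ is n − rank(A − λI), which equals the number of Jordan blocks for λ):
  λ = -1: algebraic multiplicity = 3, geometric multiplicity = 2

Determining the block sizes for each eigenvalue:
  λ = -1: 2 blocks summing to 3 forces exactly one block of size 2 and the rest size 1 → block sizes [2, 1]

Assembling the blocks gives a Jordan form
J =
  [-1,  1,  0]
  [ 0, -1,  0]
  [ 0,  0, -1]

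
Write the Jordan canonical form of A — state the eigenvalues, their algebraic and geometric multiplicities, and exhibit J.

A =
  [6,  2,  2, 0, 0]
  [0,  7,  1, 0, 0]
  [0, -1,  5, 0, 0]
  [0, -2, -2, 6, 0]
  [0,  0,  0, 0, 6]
J_2(6) ⊕ J_1(6) ⊕ J_1(6) ⊕ J_1(6)

The characteristic polynomial is
  det(x·I − A) = x^5 - 30*x^4 + 360*x^3 - 2160*x^2 + 6480*x - 7776 = (x - 6)^5

Eigenvalues and multiplicities (the geometric multiplicity of λ is n − rank(A − λI), which equals the number of Jordan blocks for λ):
  λ = 6: algebraic multiplicity = 5, geometric multiplicity = 4

Determining the block sizes for each eigenvalue:
  λ = 6: 4 blocks summing to 5 forces exactly one block of size 2 and the rest size 1 → block sizes [2, 1, 1, 1]

Assembling the blocks gives a Jordan form
J =
  [6, 1, 0, 0, 0]
  [0, 6, 0, 0, 0]
  [0, 0, 6, 0, 0]
  [0, 0, 0, 6, 0]
  [0, 0, 0, 0, 6]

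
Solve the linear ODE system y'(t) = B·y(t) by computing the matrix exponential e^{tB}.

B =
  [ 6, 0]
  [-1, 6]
e^{tB} =
  [exp(6*t), 0]
  [-t*exp(6*t), exp(6*t)]

Strategy: write B = P · J · P⁻¹ where J is a Jordan canonical form, so e^{tB} = P · e^{tJ} · P⁻¹, and e^{tJ} can be computed block-by-block.

B has Jordan form
J =
  [6, 1]
  [0, 6]
(up to reordering of blocks).

Per-block formulas:
  For a 2×2 Jordan block J_2(6): exp(t · J_2(6)) = e^(6t)·(I + t·N), where N is the 2×2 nilpotent shift.

After assembling e^{tJ} and conjugating by P, we get:

e^{tB} =
  [exp(6*t), 0]
  [-t*exp(6*t), exp(6*t)]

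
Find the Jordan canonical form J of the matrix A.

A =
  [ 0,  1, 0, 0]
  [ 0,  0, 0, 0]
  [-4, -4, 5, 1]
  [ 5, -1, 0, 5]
J_2(0) ⊕ J_2(5)

The characteristic polynomial is
  det(x·I − A) = x^4 - 10*x^3 + 25*x^2 = x^2*(x - 5)^2

Eigenvalues and multiplicities (the geometric multiplicity of λ is n − rank(A − λI), which equals the number of Jordan blocks for λ):
  λ = 0: algebraic multiplicity = 2, geometric multiplicity = 1
  λ = 5: algebraic multiplicity = 2, geometric multiplicity = 1

Determining the block sizes for each eigenvalue:
  λ = 0: one block (gm = 1), so the single block has size am = 2 → block sizes [2]
  λ = 5: one block (gm = 1), so the single block has size am = 2 → block sizes [2]

Assembling the blocks gives a Jordan form
J =
  [0, 1, 0, 0]
  [0, 0, 0, 0]
  [0, 0, 5, 1]
  [0, 0, 0, 5]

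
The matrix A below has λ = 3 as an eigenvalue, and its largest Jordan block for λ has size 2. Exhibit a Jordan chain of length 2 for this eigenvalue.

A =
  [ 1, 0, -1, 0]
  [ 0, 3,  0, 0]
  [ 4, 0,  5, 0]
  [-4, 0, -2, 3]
A Jordan chain for λ = 3 of length 2:
v_1 = (-2, 0, 4, -4)ᵀ
v_2 = (1, 0, 0, 0)ᵀ

Let N = A − (3)·I. We want v_2 with N^2 v_2 = 0 but N^1 v_2 ≠ 0; then v_{j-1} := N · v_j for j = 2, …, 2.

Pick v_2 = (1, 0, 0, 0)ᵀ.
Then v_1 = N · v_2 = (-2, 0, 4, -4)ᵀ.

Sanity check: (A − (3)·I) v_1 = (0, 0, 0, 0)ᵀ = 0. ✓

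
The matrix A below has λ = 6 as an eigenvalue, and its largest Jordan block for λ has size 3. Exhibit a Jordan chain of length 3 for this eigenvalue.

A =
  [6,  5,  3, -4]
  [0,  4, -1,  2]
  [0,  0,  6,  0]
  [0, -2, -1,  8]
A Jordan chain for λ = 6 of length 3:
v_1 = (-2, 0, 0, 0)ᵀ
v_2 = (5, -2, 0, -2)ᵀ
v_3 = (0, 1, 0, 0)ᵀ

Let N = A − (6)·I. We want v_3 with N^3 v_3 = 0 but N^2 v_3 ≠ 0; then v_{j-1} := N · v_j for j = 3, …, 2.

Pick v_3 = (0, 1, 0, 0)ᵀ.
Then v_2 = N · v_3 = (5, -2, 0, -2)ᵀ.
Then v_1 = N · v_2 = (-2, 0, 0, 0)ᵀ.

Sanity check: (A − (6)·I) v_1 = (0, 0, 0, 0)ᵀ = 0. ✓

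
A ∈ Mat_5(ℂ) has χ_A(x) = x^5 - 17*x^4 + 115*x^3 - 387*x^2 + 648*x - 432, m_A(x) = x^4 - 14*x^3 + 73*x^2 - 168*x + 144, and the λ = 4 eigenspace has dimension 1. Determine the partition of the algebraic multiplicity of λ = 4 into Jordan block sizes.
Block sizes for λ = 4: [2]

Step 1 — from the characteristic polynomial, algebraic multiplicity of λ = 4 is 2. From dim ker(A − (4)·I) = 1, there are exactly 1 Jordan blocks for λ = 4.
Step 2 — from the minimal polynomial, the factor (x − 4)^2 tells us the largest block for λ = 4 has size 2.
Step 3 — with total size 2, 1 blocks, and largest block 2, the block sizes (in nonincreasing order) are [2].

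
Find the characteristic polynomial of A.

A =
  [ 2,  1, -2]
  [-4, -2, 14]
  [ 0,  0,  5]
x^3 - 5*x^2

Expanding det(x·I − A) (e.g. by cofactor expansion or by noting that A is similar to its Jordan form J, which has the same characteristic polynomial as A) gives
  χ_A(x) = x^3 - 5*x^2
which factors as x^2*(x - 5). The eigenvalues (with algebraic multiplicities) are λ = 0 with multiplicity 2, λ = 5 with multiplicity 1.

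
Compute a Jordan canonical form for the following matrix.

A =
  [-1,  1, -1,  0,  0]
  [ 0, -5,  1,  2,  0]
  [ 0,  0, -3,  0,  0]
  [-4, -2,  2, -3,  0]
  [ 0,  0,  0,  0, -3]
J_3(-3) ⊕ J_1(-3) ⊕ J_1(-3)

The characteristic polynomial is
  det(x·I − A) = x^5 + 15*x^4 + 90*x^3 + 270*x^2 + 405*x + 243 = (x + 3)^5

Eigenvalues and multiplicities (the geometric multiplicity of λ is n − rank(A − λI), which equals the number of Jordan blocks for λ):
  λ = -3: algebraic multiplicity = 5, geometric multiplicity = 3

Determining the block sizes for each eigenvalue:
  λ = -3: with am = 5 and gm = 3, the partition is not yet determined (e.g. several partitions of 5 into 3 parts exist). Let N = A − (-3)·I. Computing rank(N^1) = 2, rank(N^2) = 1, rank(N^3) = 0; the number of blocks of size ≥ j is rank(N^{j−1}) − rank(N^j), giving [3, 1, 1]. So we have 1 block(s) of size 3, 2 block(s) of size 1 → block sizes [3, 1, 1]

Assembling the blocks gives a Jordan form
J =
  [-3,  1,  0,  0,  0]
  [ 0, -3,  1,  0,  0]
  [ 0,  0, -3,  0,  0]
  [ 0,  0,  0, -3,  0]
  [ 0,  0,  0,  0, -3]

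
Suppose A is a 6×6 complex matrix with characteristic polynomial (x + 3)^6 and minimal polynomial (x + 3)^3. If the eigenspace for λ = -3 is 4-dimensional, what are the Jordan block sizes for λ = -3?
Block sizes for λ = -3: [3, 1, 1, 1]

Step 1 — from the characteristic polynomial, algebraic multiplicity of λ = -3 is 6. From dim ker(A − (-3)·I) = 4, there are exactly 4 Jordan blocks for λ = -3.
Step 2 — from the minimal polynomial, the factor (x + 3)^3 tells us the largest block for λ = -3 has size 3.
Step 3 — with total size 6, 4 blocks, and largest block 3, the block sizes (in nonincreasing order) are [3, 1, 1, 1].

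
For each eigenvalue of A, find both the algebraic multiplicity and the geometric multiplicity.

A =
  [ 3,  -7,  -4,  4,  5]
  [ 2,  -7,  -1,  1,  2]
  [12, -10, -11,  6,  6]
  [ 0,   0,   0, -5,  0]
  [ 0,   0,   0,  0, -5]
λ = -5: alg = 5, geom = 3

Step 1 — factor the characteristic polynomial to read off the algebraic multiplicities:
  χ_A(x) = (x + 5)^5

Step 2 — compute geometric multiplicities via the rank-nullity identity g(λ) = n − rank(A − λI):
  rank(A − (-5)·I) = 2, so dim ker(A − (-5)·I) = n − 2 = 3

Summary:
  λ = -5: algebraic multiplicity = 5, geometric multiplicity = 3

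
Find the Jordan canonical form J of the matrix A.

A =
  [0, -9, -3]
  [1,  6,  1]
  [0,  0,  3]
J_2(3) ⊕ J_1(3)

The characteristic polynomial is
  det(x·I − A) = x^3 - 9*x^2 + 27*x - 27 = (x - 3)^3

Eigenvalues and multiplicities (the geometric multiplicity of λ is n − rank(A − λI), which equals the number of Jordan blocks for λ):
  λ = 3: algebraic multiplicity = 3, geometric multiplicity = 2

Determining the block sizes for each eigenvalue:
  λ = 3: 2 blocks summing to 3 forces exactly one block of size 2 and the rest size 1 → block sizes [2, 1]

Assembling the blocks gives a Jordan form
J =
  [3, 1, 0]
  [0, 3, 0]
  [0, 0, 3]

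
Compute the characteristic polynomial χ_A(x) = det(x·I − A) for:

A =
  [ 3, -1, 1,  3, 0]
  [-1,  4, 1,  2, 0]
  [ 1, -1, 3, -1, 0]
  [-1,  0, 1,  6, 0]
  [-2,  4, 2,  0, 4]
x^5 - 20*x^4 + 160*x^3 - 640*x^2 + 1280*x - 1024

Expanding det(x·I − A) (e.g. by cofactor expansion or by noting that A is similar to its Jordan form J, which has the same characteristic polynomial as A) gives
  χ_A(x) = x^5 - 20*x^4 + 160*x^3 - 640*x^2 + 1280*x - 1024
which factors as (x - 4)^5. The eigenvalues (with algebraic multiplicities) are λ = 4 with multiplicity 5.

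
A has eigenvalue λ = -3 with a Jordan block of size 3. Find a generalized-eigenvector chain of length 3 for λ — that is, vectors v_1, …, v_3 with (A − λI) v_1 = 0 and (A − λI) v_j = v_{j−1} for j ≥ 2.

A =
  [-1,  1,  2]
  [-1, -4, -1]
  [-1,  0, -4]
A Jordan chain for λ = -3 of length 3:
v_1 = (1, 0, -1)ᵀ
v_2 = (2, -1, -1)ᵀ
v_3 = (1, 0, 0)ᵀ

Let N = A − (-3)·I. We want v_3 with N^3 v_3 = 0 but N^2 v_3 ≠ 0; then v_{j-1} := N · v_j for j = 3, …, 2.

Pick v_3 = (1, 0, 0)ᵀ.
Then v_2 = N · v_3 = (2, -1, -1)ᵀ.
Then v_1 = N · v_2 = (1, 0, -1)ᵀ.

Sanity check: (A − (-3)·I) v_1 = (0, 0, 0)ᵀ = 0. ✓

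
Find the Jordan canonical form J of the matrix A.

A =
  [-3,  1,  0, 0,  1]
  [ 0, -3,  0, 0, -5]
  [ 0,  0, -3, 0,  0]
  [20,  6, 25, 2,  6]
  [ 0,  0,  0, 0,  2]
J_2(-3) ⊕ J_1(-3) ⊕ J_1(2) ⊕ J_1(2)

The characteristic polynomial is
  det(x·I − A) = x^5 + 5*x^4 - 5*x^3 - 45*x^2 + 108 = (x - 2)^2*(x + 3)^3

Eigenvalues and multiplicities (the geometric multiplicity of λ is n − rank(A − λI), which equals the number of Jordan blocks for λ):
  λ = -3: algebraic multiplicity = 3, geometric multiplicity = 2
  λ = 2: algebraic multiplicity = 2, geometric multiplicity = 2

Determining the block sizes for each eigenvalue:
  λ = -3: 2 blocks summing to 3 forces exactly one block of size 2 and the rest size 1 → block sizes [2, 1]
  λ = 2: gm = am = 2, so every block has size 1 → block sizes [1, 1]

Assembling the blocks gives a Jordan form
J =
  [-3,  1,  0, 0, 0]
  [ 0, -3,  0, 0, 0]
  [ 0,  0, -3, 0, 0]
  [ 0,  0,  0, 2, 0]
  [ 0,  0,  0, 0, 2]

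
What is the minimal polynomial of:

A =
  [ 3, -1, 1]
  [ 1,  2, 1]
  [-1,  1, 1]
x^3 - 6*x^2 + 12*x - 8

The characteristic polynomial is χ_A(x) = (x - 2)^3, so the eigenvalues are known. The minimal polynomial is
  m_A(x) = Π_λ (x − λ)^{k_λ}
where k_λ is the size of the *largest* Jordan block for λ (equivalently, the smallest k with (A − λI)^k v = 0 for every generalised eigenvector v of λ).

  λ = 2: largest Jordan block has size 3, contributing (x − 2)^3

So m_A(x) = (x - 2)^3 = x^3 - 6*x^2 + 12*x - 8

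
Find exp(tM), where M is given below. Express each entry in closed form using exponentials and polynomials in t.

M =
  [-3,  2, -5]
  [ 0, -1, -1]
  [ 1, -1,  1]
e^{tM} =
  [-t^2*exp(-t)/2 - 2*t*exp(-t) + exp(-t), t^2*exp(-t)/2 + 2*t*exp(-t), -t^2*exp(-t) - 5*t*exp(-t)]
  [-t^2*exp(-t)/2, t^2*exp(-t)/2 + exp(-t), -t^2*exp(-t) - t*exp(-t)]
  [t*exp(-t), -t*exp(-t), 2*t*exp(-t) + exp(-t)]

Strategy: write M = P · J · P⁻¹ where J is a Jordan canonical form, so e^{tM} = P · e^{tJ} · P⁻¹, and e^{tJ} can be computed block-by-block.

M has Jordan form
J =
  [-1,  1,  0]
  [ 0, -1,  1]
  [ 0,  0, -1]
(up to reordering of blocks).

Per-block formulas:
  For a 3×3 Jordan block J_3(-1): exp(t · J_3(-1)) = e^(-1t)·(I + t·N + (t^2/2)·N^2), where N is the 3×3 nilpotent shift.

After assembling e^{tJ} and conjugating by P, we get:

e^{tM} =
  [-t^2*exp(-t)/2 - 2*t*exp(-t) + exp(-t), t^2*exp(-t)/2 + 2*t*exp(-t), -t^2*exp(-t) - 5*t*exp(-t)]
  [-t^2*exp(-t)/2, t^2*exp(-t)/2 + exp(-t), -t^2*exp(-t) - t*exp(-t)]
  [t*exp(-t), -t*exp(-t), 2*t*exp(-t) + exp(-t)]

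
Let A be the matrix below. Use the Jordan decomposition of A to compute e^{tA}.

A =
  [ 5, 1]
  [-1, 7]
e^{tA} =
  [-t*exp(6*t) + exp(6*t), t*exp(6*t)]
  [-t*exp(6*t), t*exp(6*t) + exp(6*t)]

Strategy: write A = P · J · P⁻¹ where J is a Jordan canonical form, so e^{tA} = P · e^{tJ} · P⁻¹, and e^{tJ} can be computed block-by-block.

A has Jordan form
J =
  [6, 1]
  [0, 6]
(up to reordering of blocks).

Per-block formulas:
  For a 2×2 Jordan block J_2(6): exp(t · J_2(6)) = e^(6t)·(I + t·N), where N is the 2×2 nilpotent shift.

After assembling e^{tJ} and conjugating by P, we get:

e^{tA} =
  [-t*exp(6*t) + exp(6*t), t*exp(6*t)]
  [-t*exp(6*t), t*exp(6*t) + exp(6*t)]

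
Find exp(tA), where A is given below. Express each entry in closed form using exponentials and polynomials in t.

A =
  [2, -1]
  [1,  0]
e^{tA} =
  [t*exp(t) + exp(t), -t*exp(t)]
  [t*exp(t), -t*exp(t) + exp(t)]

Strategy: write A = P · J · P⁻¹ where J is a Jordan canonical form, so e^{tA} = P · e^{tJ} · P⁻¹, and e^{tJ} can be computed block-by-block.

A has Jordan form
J =
  [1, 1]
  [0, 1]
(up to reordering of blocks).

Per-block formulas:
  For a 2×2 Jordan block J_2(1): exp(t · J_2(1)) = e^(1t)·(I + t·N), where N is the 2×2 nilpotent shift.

After assembling e^{tJ} and conjugating by P, we get:

e^{tA} =
  [t*exp(t) + exp(t), -t*exp(t)]
  [t*exp(t), -t*exp(t) + exp(t)]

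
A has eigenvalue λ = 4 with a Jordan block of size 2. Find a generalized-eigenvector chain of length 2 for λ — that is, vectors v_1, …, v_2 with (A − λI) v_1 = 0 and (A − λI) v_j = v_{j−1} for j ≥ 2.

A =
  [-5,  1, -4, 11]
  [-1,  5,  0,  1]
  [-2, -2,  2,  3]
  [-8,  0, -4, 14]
A Jordan chain for λ = 4 of length 2:
v_1 = (-9, -1, -2, -8)ᵀ
v_2 = (1, 0, 0, 0)ᵀ

Let N = A − (4)·I. We want v_2 with N^2 v_2 = 0 but N^1 v_2 ≠ 0; then v_{j-1} := N · v_j for j = 2, …, 2.

Pick v_2 = (1, 0, 0, 0)ᵀ.
Then v_1 = N · v_2 = (-9, -1, -2, -8)ᵀ.

Sanity check: (A − (4)·I) v_1 = (0, 0, 0, 0)ᵀ = 0. ✓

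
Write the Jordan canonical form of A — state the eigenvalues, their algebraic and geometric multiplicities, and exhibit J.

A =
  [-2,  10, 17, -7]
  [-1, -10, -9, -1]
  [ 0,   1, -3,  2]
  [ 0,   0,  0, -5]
J_3(-5) ⊕ J_1(-5)

The characteristic polynomial is
  det(x·I − A) = x^4 + 20*x^3 + 150*x^2 + 500*x + 625 = (x + 5)^4

Eigenvalues and multiplicities (the geometric multiplicity of λ is n − rank(A − λI), which equals the number of Jordan blocks for λ):
  λ = -5: algebraic multiplicity = 4, geometric multiplicity = 2

Determining the block sizes for each eigenvalue:
  λ = -5: with am = 4 and gm = 2, the partition is not yet determined (e.g. several partitions of 4 into 2 parts exist). Let N = A − (-5)·I. Computing rank(N^1) = 2, rank(N^2) = 1, rank(N^3) = 0; the number of blocks of size ≥ j is rank(N^{j−1}) − rank(N^j), giving [2, 1, 1]. So we have 1 block(s) of size 3, 1 block(s) of size 1 → block sizes [3, 1]

Assembling the blocks gives a Jordan form
J =
  [-5,  1,  0,  0]
  [ 0, -5,  1,  0]
  [ 0,  0, -5,  0]
  [ 0,  0,  0, -5]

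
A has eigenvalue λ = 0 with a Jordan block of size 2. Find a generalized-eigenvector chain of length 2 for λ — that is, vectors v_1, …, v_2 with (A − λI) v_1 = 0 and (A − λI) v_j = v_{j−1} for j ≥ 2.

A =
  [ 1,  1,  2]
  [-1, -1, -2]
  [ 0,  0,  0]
A Jordan chain for λ = 0 of length 2:
v_1 = (1, -1, 0)ᵀ
v_2 = (1, 0, 0)ᵀ

Let N = A − (0)·I. We want v_2 with N^2 v_2 = 0 but N^1 v_2 ≠ 0; then v_{j-1} := N · v_j for j = 2, …, 2.

Pick v_2 = (1, 0, 0)ᵀ.
Then v_1 = N · v_2 = (1, -1, 0)ᵀ.

Sanity check: (A − (0)·I) v_1 = (0, 0, 0)ᵀ = 0. ✓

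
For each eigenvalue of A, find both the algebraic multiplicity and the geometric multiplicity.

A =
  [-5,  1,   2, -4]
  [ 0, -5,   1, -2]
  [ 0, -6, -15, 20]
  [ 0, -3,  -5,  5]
λ = -5: alg = 4, geom = 2

Step 1 — factor the characteristic polynomial to read off the algebraic multiplicities:
  χ_A(x) = (x + 5)^4

Step 2 — compute geometric multiplicities via the rank-nullity identity g(λ) = n − rank(A − λI):
  rank(A − (-5)·I) = 2, so dim ker(A − (-5)·I) = n − 2 = 2

Summary:
  λ = -5: algebraic multiplicity = 4, geometric multiplicity = 2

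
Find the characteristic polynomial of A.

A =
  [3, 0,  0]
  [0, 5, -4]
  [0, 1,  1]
x^3 - 9*x^2 + 27*x - 27

Expanding det(x·I − A) (e.g. by cofactor expansion or by noting that A is similar to its Jordan form J, which has the same characteristic polynomial as A) gives
  χ_A(x) = x^3 - 9*x^2 + 27*x - 27
which factors as (x - 3)^3. The eigenvalues (with algebraic multiplicities) are λ = 3 with multiplicity 3.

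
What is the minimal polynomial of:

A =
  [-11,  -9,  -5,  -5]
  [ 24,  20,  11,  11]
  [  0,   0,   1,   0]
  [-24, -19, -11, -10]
x^3 + x^2 - 5*x + 3

The characteristic polynomial is χ_A(x) = (x - 1)^3*(x + 3), so the eigenvalues are known. The minimal polynomial is
  m_A(x) = Π_λ (x − λ)^{k_λ}
where k_λ is the size of the *largest* Jordan block for λ (equivalently, the smallest k with (A − λI)^k v = 0 for every generalised eigenvector v of λ).

  λ = -3: largest Jordan block has size 1, contributing (x + 3)
  λ = 1: largest Jordan block has size 2, contributing (x − 1)^2

So m_A(x) = (x - 1)^2*(x + 3) = x^3 + x^2 - 5*x + 3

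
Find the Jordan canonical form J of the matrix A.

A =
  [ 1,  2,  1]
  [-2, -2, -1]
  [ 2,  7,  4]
J_3(1)

The characteristic polynomial is
  det(x·I − A) = x^3 - 3*x^2 + 3*x - 1 = (x - 1)^3

Eigenvalues and multiplicities (the geometric multiplicity of λ is n − rank(A − λI), which equals the number of Jordan blocks for λ):
  λ = 1: algebraic multiplicity = 3, geometric multiplicity = 1

Determining the block sizes for each eigenvalue:
  λ = 1: one block (gm = 1), so the single block has size am = 3 → block sizes [3]

Assembling the blocks gives a Jordan form
J =
  [1, 1, 0]
  [0, 1, 1]
  [0, 0, 1]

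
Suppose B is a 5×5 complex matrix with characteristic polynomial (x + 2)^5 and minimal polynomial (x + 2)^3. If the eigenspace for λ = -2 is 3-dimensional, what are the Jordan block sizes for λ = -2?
Block sizes for λ = -2: [3, 1, 1]

Step 1 — from the characteristic polynomial, algebraic multiplicity of λ = -2 is 5. From dim ker(B − (-2)·I) = 3, there are exactly 3 Jordan blocks for λ = -2.
Step 2 — from the minimal polynomial, the factor (x + 2)^3 tells us the largest block for λ = -2 has size 3.
Step 3 — with total size 5, 3 blocks, and largest block 3, the block sizes (in nonincreasing order) are [3, 1, 1].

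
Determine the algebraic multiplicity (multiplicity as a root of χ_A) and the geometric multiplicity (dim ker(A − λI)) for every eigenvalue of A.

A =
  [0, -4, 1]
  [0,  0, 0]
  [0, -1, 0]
λ = 0: alg = 3, geom = 1

Step 1 — factor the characteristic polynomial to read off the algebraic multiplicities:
  χ_A(x) = x^3

Step 2 — compute geometric multiplicities via the rank-nullity identity g(λ) = n − rank(A − λI):
  rank(A − (0)·I) = 2, so dim ker(A − (0)·I) = n − 2 = 1

Summary:
  λ = 0: algebraic multiplicity = 3, geometric multiplicity = 1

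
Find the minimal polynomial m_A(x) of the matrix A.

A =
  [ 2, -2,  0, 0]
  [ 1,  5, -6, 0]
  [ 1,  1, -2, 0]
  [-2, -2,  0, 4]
x^3 - 5*x^2 + 4*x

The characteristic polynomial is χ_A(x) = x*(x - 4)^2*(x - 1), so the eigenvalues are known. The minimal polynomial is
  m_A(x) = Π_λ (x − λ)^{k_λ}
where k_λ is the size of the *largest* Jordan block for λ (equivalently, the smallest k with (A − λI)^k v = 0 for every generalised eigenvector v of λ).

  λ = 0: largest Jordan block has size 1, contributing (x − 0)
  λ = 1: largest Jordan block has size 1, contributing (x − 1)
  λ = 4: largest Jordan block has size 1, contributing (x − 4)

So m_A(x) = x*(x - 4)*(x - 1) = x^3 - 5*x^2 + 4*x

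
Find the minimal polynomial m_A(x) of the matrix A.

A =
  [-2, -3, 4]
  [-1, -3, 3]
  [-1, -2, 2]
x^3 + 3*x^2 + 3*x + 1

The characteristic polynomial is χ_A(x) = (x + 1)^3, so the eigenvalues are known. The minimal polynomial is
  m_A(x) = Π_λ (x − λ)^{k_λ}
where k_λ is the size of the *largest* Jordan block for λ (equivalently, the smallest k with (A − λI)^k v = 0 for every generalised eigenvector v of λ).

  λ = -1: largest Jordan block has size 3, contributing (x + 1)^3

So m_A(x) = (x + 1)^3 = x^3 + 3*x^2 + 3*x + 1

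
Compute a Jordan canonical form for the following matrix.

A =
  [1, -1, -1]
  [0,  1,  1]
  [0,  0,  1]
J_3(1)

The characteristic polynomial is
  det(x·I − A) = x^3 - 3*x^2 + 3*x - 1 = (x - 1)^3

Eigenvalues and multiplicities (the geometric multiplicity of λ is n − rank(A − λI), which equals the number of Jordan blocks for λ):
  λ = 1: algebraic multiplicity = 3, geometric multiplicity = 1

Determining the block sizes for each eigenvalue:
  λ = 1: one block (gm = 1), so the single block has size am = 3 → block sizes [3]

Assembling the blocks gives a Jordan form
J =
  [1, 1, 0]
  [0, 1, 1]
  [0, 0, 1]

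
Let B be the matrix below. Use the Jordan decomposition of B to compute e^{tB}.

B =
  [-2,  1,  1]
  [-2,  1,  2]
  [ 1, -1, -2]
e^{tB} =
  [-t*exp(-t) + exp(-t), t*exp(-t), t*exp(-t)]
  [-2*t*exp(-t), 2*t*exp(-t) + exp(-t), 2*t*exp(-t)]
  [t*exp(-t), -t*exp(-t), -t*exp(-t) + exp(-t)]

Strategy: write B = P · J · P⁻¹ where J is a Jordan canonical form, so e^{tB} = P · e^{tJ} · P⁻¹, and e^{tJ} can be computed block-by-block.

B has Jordan form
J =
  [-1,  1,  0]
  [ 0, -1,  0]
  [ 0,  0, -1]
(up to reordering of blocks).

Per-block formulas:
  For a 1×1 block at λ = -1: exp(t · [-1]) = [e^(-1t)].
  For a 2×2 Jordan block J_2(-1): exp(t · J_2(-1)) = e^(-1t)·(I + t·N), where N is the 2×2 nilpotent shift.

After assembling e^{tJ} and conjugating by P, we get:

e^{tB} =
  [-t*exp(-t) + exp(-t), t*exp(-t), t*exp(-t)]
  [-2*t*exp(-t), 2*t*exp(-t) + exp(-t), 2*t*exp(-t)]
  [t*exp(-t), -t*exp(-t), -t*exp(-t) + exp(-t)]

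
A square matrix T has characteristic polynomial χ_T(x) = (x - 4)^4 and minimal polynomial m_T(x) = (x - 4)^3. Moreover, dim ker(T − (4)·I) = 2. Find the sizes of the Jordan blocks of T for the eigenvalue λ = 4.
Block sizes for λ = 4: [3, 1]

Step 1 — from the characteristic polynomial, algebraic multiplicity of λ = 4 is 4. From dim ker(T − (4)·I) = 2, there are exactly 2 Jordan blocks for λ = 4.
Step 2 — from the minimal polynomial, the factor (x − 4)^3 tells us the largest block for λ = 4 has size 3.
Step 3 — with total size 4, 2 blocks, and largest block 3, the block sizes (in nonincreasing order) are [3, 1].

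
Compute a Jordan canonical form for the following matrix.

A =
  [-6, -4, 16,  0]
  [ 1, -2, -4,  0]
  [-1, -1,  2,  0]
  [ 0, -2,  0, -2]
J_3(-2) ⊕ J_1(-2)

The characteristic polynomial is
  det(x·I − A) = x^4 + 8*x^3 + 24*x^2 + 32*x + 16 = (x + 2)^4

Eigenvalues and multiplicities (the geometric multiplicity of λ is n − rank(A − λI), which equals the number of Jordan blocks for λ):
  λ = -2: algebraic multiplicity = 4, geometric multiplicity = 2

Determining the block sizes for each eigenvalue:
  λ = -2: with am = 4 and gm = 2, the partition is not yet determined (e.g. several partitions of 4 into 2 parts exist). Let N = A − (-2)·I. Computing rank(N^1) = 2, rank(N^2) = 1, rank(N^3) = 0; the number of blocks of size ≥ j is rank(N^{j−1}) − rank(N^j), giving [2, 1, 1]. So we have 1 block(s) of size 3, 1 block(s) of size 1 → block sizes [3, 1]

Assembling the blocks gives a Jordan form
J =
  [-2,  1,  0,  0]
  [ 0, -2,  1,  0]
  [ 0,  0, -2,  0]
  [ 0,  0,  0, -2]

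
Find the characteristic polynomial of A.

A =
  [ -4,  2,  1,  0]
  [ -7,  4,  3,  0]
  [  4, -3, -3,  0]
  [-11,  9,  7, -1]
x^4 + 4*x^3 + 6*x^2 + 4*x + 1

Expanding det(x·I − A) (e.g. by cofactor expansion or by noting that A is similar to its Jordan form J, which has the same characteristic polynomial as A) gives
  χ_A(x) = x^4 + 4*x^3 + 6*x^2 + 4*x + 1
which factors as (x + 1)^4. The eigenvalues (with algebraic multiplicities) are λ = -1 with multiplicity 4.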